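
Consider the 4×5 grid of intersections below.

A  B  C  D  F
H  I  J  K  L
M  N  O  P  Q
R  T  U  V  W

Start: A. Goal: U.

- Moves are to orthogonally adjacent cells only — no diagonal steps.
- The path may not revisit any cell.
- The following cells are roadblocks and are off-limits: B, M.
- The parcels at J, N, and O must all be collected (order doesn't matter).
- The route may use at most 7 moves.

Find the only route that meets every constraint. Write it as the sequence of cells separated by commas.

A, H, I, J, O, N, T, U

The budget equals the shortest possible length, so every move has to be on a shortest route through the required cells.
Route from A: down 1 to H, right 2 to J, down 1 to O, left 1 to N, down 1 to T, right 1 to U — 7 moves in all.
Check: all required cells visited; 7 ≤ 7 moves.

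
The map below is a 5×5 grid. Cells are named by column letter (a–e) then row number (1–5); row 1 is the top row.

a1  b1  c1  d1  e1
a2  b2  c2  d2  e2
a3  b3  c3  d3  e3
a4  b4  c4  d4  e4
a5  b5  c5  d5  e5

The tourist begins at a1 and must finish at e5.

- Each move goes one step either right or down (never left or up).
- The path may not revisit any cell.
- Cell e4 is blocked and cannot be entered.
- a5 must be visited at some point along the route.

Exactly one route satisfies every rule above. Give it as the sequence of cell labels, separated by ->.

Moves only go right or down, so the column and row indices never decrease.
Route from a1: down 4 to a5, right 4 to e5 — 8 moves in all.
Check: all required cells visited.

a1 -> a2 -> a3 -> a4 -> a5 -> b5 -> c5 -> d5 -> e5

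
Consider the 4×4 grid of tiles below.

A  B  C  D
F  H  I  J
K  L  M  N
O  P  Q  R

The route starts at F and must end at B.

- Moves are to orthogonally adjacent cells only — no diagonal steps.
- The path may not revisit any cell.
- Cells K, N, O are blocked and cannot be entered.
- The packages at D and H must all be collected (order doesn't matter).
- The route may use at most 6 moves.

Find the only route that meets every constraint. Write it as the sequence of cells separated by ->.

The 6-move cap with required stops at D, H leaves no slack for detours.
Route from F: 3× right (reaching J), up to D, 2× left (reaching B) — 6 moves in all.
Check: all required cells visited; 6 ≤ 6 moves.

F -> H -> I -> J -> D -> C -> B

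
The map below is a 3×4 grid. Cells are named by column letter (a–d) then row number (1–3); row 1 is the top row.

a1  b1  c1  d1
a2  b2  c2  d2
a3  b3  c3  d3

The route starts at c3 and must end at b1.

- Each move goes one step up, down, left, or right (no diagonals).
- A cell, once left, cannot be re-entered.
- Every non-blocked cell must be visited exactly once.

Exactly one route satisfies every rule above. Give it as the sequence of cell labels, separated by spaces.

c3 d3 d2 d1 c1 c2 b2 b3 a3 a2 a1 b1

Need to visit all 12 open cells exactly once, starting at c3 and ending at b1.
Cell d3 has only two open neighbours (d2 and c3), so the path must pass straight through it: one of those is the cell it's entered from and the other is where it exits.
Route from c3: right 1 to d3, up 2 to d1, left 1 to c1, down 1 to c2, left 1 to b2, down 1 to b3, left 1 to a3, up 2 to a1, right 1 to b1 — 11 moves in all.
Check: all 12 open cells covered.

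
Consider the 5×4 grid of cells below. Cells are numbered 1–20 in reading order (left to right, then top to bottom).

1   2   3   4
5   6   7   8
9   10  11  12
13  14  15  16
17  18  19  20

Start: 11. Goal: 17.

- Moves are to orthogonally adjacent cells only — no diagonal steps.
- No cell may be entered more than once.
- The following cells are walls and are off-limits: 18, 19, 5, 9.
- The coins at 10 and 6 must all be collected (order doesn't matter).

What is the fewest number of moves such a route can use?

Any route passes through 10 and 6 in some order between 11 and 17. Summing Manhattan distances along each leg and taking the cheapest ordering (11 → 6 → 10 → 17) gives a lower bound of 2 + 1 + 3 = 6 moves.
A route of 6 moves achieves this: 11 → 7 → 6 → 10 → 14 → 13 → 17.
Since 6 matches the lower bound, it is optimal.

6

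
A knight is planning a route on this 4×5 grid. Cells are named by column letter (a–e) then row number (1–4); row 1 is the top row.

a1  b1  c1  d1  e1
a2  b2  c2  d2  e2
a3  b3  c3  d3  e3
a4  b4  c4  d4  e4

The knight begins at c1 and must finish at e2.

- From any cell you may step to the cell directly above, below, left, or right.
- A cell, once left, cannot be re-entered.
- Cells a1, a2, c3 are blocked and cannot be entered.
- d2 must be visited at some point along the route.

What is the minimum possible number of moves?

Any route passes through d2 somewhere between c1 and e2. Summing Manhattan distances along the two legs (c1 → d2 → e2) gives a lower bound of 2 + 1 = 3 moves.
A route of 3 moves achieves this: c1 → c2 → d2 → e2.
Since 3 matches the lower bound, it is optimal.

3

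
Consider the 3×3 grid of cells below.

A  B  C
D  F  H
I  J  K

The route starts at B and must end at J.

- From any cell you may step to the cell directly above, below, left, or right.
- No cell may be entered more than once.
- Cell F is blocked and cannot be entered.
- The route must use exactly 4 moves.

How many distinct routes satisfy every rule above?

2

Need simple routes of exactly 4 moves from B to J (Manhattan distance 2, so 1 moves are spent on a detour and 1 undoing it).
Enumerating: B A D I J | B C H K J.
That gives 2 routes.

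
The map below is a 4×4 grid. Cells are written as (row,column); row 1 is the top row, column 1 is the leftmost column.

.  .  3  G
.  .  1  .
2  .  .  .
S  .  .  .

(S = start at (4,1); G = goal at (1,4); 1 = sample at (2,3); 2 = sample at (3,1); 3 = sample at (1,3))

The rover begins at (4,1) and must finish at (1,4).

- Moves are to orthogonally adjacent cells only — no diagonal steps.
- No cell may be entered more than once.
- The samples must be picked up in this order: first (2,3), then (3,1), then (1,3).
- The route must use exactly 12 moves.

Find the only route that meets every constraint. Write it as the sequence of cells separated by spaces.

The waypoints must appear in the order (2,3), (3,1), (1,3), with no cell reused.
Route from (4,1): 2× right (reaching (4,3)), 2× up (reaching (2,3)), left to (2,2), down to (3,2), left to (3,1), 2× up (reaching (1,1)), 3× right (reaching (1,4)) — 12 moves in all.
Check: order respected (1 at step 4, 2 at step 7, 3 at step 11); 12 moves as required.

(4,1) (4,2) (4,3) (3,3) (2,3) (2,2) (3,2) (3,1) (2,1) (1,1) (1,2) (1,3) (1,4)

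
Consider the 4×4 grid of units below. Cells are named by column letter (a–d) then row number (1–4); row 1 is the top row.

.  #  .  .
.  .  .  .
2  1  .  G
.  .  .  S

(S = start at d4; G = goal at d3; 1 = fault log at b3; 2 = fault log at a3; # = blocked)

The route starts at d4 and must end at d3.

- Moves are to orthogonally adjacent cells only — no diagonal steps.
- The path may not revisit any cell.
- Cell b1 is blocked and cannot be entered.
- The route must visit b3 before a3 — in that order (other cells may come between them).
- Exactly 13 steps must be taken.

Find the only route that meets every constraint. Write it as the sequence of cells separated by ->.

The waypoints must appear in the order b3, a3, with no cell reused.
Route from d4: left to c4, up to c3, left to b3, down to b4, left to a4, 2× up (reaching a2), 2× right (reaching c2), up to c1, right to d1, 2× down (reaching d3) — 13 moves in all.
Check: order respected (1 at step 3, 2 at step 6); 13 moves as required.

d4 -> c4 -> c3 -> b3 -> b4 -> a4 -> a3 -> a2 -> b2 -> c2 -> c1 -> d1 -> d2 -> d3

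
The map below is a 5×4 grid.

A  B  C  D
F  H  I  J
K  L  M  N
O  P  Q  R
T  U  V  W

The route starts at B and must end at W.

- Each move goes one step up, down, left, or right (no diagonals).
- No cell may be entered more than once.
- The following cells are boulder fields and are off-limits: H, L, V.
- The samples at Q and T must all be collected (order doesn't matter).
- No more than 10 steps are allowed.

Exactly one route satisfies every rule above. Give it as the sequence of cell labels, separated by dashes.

B - A - F - K - O - T - U - P - Q - R - W

Any route must reach Q and T and still end at W within 10 moves, so the order of the required stops is forced.
Route from B: left to A, 4× down (reaching T), right to U, up to P, 2× right (reaching R), down to W — 10 moves in all.
Check: all required cells visited; 10 ≤ 10 moves.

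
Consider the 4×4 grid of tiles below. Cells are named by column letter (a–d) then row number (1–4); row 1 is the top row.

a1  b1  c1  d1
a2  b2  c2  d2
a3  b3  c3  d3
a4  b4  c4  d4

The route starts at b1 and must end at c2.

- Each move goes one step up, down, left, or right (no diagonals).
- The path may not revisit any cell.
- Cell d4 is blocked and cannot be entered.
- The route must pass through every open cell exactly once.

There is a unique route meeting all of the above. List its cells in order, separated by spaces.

Need to visit all 15 open cells exactly once, starting at b1 and ending at c2.
Route from b1: left to a1, down to a2, right to b2, down to b3, left to a3, down to a4, 2× right (reaching c4), up to c3, right to d3, 2× up (reaching d1), left to c1, down to c2 — 14 moves in all.
Check: all 15 open cells covered.

b1 a1 a2 b2 b3 a3 a4 b4 c4 c3 d3 d2 d1 c1 c2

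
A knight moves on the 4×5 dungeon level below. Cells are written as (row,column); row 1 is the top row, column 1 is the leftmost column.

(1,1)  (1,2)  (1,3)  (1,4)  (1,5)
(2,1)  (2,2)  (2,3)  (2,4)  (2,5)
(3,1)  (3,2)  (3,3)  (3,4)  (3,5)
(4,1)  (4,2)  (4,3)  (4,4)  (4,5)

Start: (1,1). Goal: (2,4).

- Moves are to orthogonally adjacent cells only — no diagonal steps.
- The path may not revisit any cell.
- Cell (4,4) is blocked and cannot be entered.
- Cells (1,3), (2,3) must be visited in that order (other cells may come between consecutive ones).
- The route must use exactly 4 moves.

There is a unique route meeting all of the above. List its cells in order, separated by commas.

The waypoints must appear in the order (1,3), (2,3), with no cell reused.
Route from (1,1): 2× right (reaching (1,3)), down to (2,3), right to (2,4) — 4 moves in all.
Check: order respected ((1,3) at step 2, (2,3) at step 3); 4 moves as required.

(1,1), (1,2), (1,3), (2,3), (2,4)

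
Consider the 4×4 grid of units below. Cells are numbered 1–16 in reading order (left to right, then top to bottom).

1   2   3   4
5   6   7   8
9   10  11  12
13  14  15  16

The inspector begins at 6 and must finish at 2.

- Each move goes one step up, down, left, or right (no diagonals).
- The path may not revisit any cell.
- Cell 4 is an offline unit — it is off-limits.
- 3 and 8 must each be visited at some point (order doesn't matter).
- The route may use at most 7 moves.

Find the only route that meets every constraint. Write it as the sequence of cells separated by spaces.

6 10 11 12 8 7 3 2

The budget equals the shortest possible length, so every move has to be on a shortest route through the required cells.
Route from 6: down 1 to 10, right 2 to 12, up 1 to 8, left 1 to 7, up 1 to 3, left 1 to 2 — 7 moves in all.
Check: all required cells visited; 7 ≤ 7 moves.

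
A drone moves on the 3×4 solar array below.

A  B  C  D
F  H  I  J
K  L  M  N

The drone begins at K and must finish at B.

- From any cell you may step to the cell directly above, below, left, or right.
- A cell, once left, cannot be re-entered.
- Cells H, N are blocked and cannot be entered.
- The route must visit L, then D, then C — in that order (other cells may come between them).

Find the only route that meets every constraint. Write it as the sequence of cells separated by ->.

K -> L -> M -> I -> J -> D -> C -> B

The waypoints must appear in the order L, D, C, with no cell reused.
Route from K: right 2 to M, up 1 to I, right 1 to J, up 1 to D, left 2 to B — 7 moves in all.
Check: order respected (L at step 1, D at step 5, C at step 6).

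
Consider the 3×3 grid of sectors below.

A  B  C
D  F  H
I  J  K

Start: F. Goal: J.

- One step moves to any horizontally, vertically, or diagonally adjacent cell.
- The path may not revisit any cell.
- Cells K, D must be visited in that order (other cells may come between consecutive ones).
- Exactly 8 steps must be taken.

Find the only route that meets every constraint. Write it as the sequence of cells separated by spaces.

F K H C B A D I J

The waypoints must appear in the order K, D, with no cell reused.
Route from F: down-right 1 to K, up 2 to C, left 2 to A, down 2 to I, right 1 to J — 8 moves in all.
Check: order respected (K at step 1, D at step 6); 8 moves as required.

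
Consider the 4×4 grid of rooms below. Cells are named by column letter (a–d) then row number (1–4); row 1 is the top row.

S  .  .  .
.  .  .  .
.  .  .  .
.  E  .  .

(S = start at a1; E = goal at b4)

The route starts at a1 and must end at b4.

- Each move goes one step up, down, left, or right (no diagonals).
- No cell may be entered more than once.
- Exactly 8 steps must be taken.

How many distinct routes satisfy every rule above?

Need simple routes of exactly 8 moves from a1 to b4 (Manhattan distance 4, so 2 moves are spent on a detour and 2 undoing it).
Branch systematically from the start, pruning whenever the remaining move budget drops below the Manhattan distance to b4 or differs from it in parity. Grouping the completions by first move — via a2: 10; via b1: 22 — and summing: 10 + 22 = 32.
That gives 32 routes.

32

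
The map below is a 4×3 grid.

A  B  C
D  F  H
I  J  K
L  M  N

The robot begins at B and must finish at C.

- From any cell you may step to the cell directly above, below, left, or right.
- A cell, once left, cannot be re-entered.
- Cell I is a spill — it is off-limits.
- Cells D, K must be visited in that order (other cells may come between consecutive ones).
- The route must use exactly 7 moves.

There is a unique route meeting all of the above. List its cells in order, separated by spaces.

B A D F J K H C

The waypoints must appear in the order D, K, with no cell reused.
Route from B: left 1 to A, down 1 to D, right 1 to F, down 1 to J, right 1 to K, up 2 to C — 7 moves in all.
Check: order respected (D at step 2, K at step 5); 7 moves as required.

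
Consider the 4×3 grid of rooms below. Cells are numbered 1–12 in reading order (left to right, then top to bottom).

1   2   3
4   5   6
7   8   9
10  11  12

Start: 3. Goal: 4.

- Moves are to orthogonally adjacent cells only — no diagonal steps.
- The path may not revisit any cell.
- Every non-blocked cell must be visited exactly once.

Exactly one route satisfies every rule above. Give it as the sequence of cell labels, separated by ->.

3 -> 6 -> 9 -> 12 -> 11 -> 10 -> 7 -> 8 -> 5 -> 2 -> 1 -> 4

Need to visit all 12 open cells exactly once, starting at 3 and ending at 4.
Cell 10 has only two open neighbours (7 and 11), so the path must pass straight through it: one of those is the cell it's entered from and the other is where it exits.
Route from 3: 3× down (reaching 12), 2× left (reaching 10), up to 7, right to 8, 2× up (reaching 2), left to 1, down to 4 — 11 moves in all.
Check: all 12 open cells covered.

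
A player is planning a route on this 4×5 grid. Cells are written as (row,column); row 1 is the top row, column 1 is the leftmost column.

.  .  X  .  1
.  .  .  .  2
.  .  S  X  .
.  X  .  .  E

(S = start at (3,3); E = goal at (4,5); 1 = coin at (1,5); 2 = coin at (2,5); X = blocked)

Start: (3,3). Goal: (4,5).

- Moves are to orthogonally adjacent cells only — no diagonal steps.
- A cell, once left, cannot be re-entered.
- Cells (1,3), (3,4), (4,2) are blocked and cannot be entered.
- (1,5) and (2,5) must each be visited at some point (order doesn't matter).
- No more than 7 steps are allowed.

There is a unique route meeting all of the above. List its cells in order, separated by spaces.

The budget equals the shortest possible length, so every move has to be on a shortest route through the required cells.
Route from (3,3): up to (2,3), right to (2,4), up to (1,4), right to (1,5), 3× down (reaching (4,5)) — 7 moves in all.
Check: all required cells visited; 7 ≤ 7 moves.

(3,3) (2,3) (2,4) (1,4) (1,5) (2,5) (3,5) (4,5)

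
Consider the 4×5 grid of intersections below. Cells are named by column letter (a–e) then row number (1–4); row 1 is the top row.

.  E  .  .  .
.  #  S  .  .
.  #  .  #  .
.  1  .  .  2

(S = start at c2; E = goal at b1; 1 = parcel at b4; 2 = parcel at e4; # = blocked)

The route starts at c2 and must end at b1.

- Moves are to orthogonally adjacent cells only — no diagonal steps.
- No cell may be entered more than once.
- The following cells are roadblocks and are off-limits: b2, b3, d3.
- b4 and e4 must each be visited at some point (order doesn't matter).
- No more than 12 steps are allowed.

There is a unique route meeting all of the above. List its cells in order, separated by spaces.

The budget equals the shortest possible length, so every move has to be on a shortest route through the required cells.
Route from c2: 2× right (reaching e2), 2× down (reaching e4), 4× left (reaching a4), 3× up (reaching a1), right to b1 — 12 moves in all.
Check: all required cells visited; 12 ≤ 12 moves.

c2 d2 e2 e3 e4 d4 c4 b4 a4 a3 a2 a1 b1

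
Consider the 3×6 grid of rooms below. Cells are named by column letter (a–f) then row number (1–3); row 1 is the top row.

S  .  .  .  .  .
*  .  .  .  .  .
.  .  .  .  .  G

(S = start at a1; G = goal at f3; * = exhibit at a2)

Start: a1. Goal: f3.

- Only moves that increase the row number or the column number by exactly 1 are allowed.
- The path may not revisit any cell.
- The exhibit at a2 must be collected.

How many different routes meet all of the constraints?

A right/down-only route from a1 to f3 makes exactly 2 down-moves and 5 right-moves in some order.
With no other constraints that would be C(7,2) = 21 routes.
Split at a2 and multiply the segment counts: a1→a2: 1; a2→f3: 6; product = 6.
That gives 6 routes.

6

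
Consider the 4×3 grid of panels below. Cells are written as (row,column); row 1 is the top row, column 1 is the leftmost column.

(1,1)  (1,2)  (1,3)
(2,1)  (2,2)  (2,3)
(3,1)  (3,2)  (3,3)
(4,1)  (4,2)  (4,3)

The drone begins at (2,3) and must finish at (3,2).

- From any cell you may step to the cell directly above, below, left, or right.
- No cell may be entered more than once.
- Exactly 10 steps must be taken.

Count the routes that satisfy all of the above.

4

Need simple routes of exactly 10 moves from (2,3) to (3,2) (Manhattan distance 2, so 4 moves are spent on a detour and 4 undoing it).
Enumerating: (2,3) (1,3) (1,2) (2,2) (2,1) (3,1) (4,1) (4,2) (4,3) (3,3) (3,2) | (2,3) (1,3) (1,2) (1,1) (2,1) (3,1) (4,1) (4,2) (4,3) (3,3) (3,2) | (2,3) (3,3) (4,3) (4,2) (4,1) (3,1) (2,1) (1,1) (1,2) (2,2) (3,2) | (2,3) (2,2) (1,2) (1,1) (2,1) (3,1) (4,1) (4,2) (4,3) (3,3) (3,2).
That gives 4 routes.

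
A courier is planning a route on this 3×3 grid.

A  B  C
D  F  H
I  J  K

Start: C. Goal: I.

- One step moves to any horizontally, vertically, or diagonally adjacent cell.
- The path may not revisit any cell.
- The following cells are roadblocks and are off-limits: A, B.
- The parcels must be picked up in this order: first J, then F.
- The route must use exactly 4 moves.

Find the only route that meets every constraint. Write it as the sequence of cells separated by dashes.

The waypoints must appear in the order J, F, with no cell reused.
Route from C: down 1 to H, down-left 1 to J, up 1 to F, down-left 1 to I — 4 moves in all.
Check: order respected (J at step 2, F at step 3); 4 moves as required.

C - H - J - F - I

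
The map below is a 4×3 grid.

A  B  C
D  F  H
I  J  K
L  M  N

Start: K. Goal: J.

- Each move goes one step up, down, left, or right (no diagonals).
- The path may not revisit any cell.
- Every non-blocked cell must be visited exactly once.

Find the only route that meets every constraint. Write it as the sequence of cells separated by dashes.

Need to visit all 12 open cells exactly once, starting at K and ending at J.
Route from K: down 1 to N, left 2 to L, up 3 to A, right 2 to C, down 1 to H, left 1 to F, down 1 to J — 11 moves in all.
Check: all 12 open cells covered.

K - N - M - L - I - D - A - B - C - H - F - J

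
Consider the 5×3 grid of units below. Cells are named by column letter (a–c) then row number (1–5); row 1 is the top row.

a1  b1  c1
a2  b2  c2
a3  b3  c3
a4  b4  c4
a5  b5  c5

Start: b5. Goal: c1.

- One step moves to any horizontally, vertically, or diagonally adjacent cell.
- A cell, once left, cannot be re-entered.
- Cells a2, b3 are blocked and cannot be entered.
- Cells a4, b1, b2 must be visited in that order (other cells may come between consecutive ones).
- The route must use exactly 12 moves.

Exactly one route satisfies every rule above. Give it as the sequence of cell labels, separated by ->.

b5 -> a5 -> a4 -> a3 -> b4 -> c5 -> c4 -> c3 -> c2 -> b1 -> a1 -> b2 -> c1

The waypoints must appear in the order a4, b1, b2, with no cell reused.
Route from b5: left 1 to a5, up 2 to a3, down-right 2 to c5, up 3 to c2, up-left 1 to b1, left 1 to a1, down-right 1 to b2, up-right 1 to c1 — 12 moves in all.
Check: order respected (a4 at step 2, b1 at step 9, b2 at step 11); 12 moves as required.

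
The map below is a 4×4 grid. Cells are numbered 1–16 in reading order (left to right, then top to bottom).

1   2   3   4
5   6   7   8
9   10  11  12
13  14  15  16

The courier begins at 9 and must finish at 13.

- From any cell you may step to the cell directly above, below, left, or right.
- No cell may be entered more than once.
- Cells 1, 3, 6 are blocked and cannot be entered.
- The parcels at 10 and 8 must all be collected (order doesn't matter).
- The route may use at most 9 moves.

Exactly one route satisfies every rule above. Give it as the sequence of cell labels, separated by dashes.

Any route must reach 10 and 8 and still end at 13 within 9 moves, so the order of the required stops is forced.
Route from 9: 2× right (reaching 11), up to 7, right to 8, 2× down (reaching 16), 3× left (reaching 13) — 9 moves in all.
Check: all required cells visited; 9 ≤ 9 moves.

9 - 10 - 11 - 7 - 8 - 12 - 16 - 15 - 14 - 13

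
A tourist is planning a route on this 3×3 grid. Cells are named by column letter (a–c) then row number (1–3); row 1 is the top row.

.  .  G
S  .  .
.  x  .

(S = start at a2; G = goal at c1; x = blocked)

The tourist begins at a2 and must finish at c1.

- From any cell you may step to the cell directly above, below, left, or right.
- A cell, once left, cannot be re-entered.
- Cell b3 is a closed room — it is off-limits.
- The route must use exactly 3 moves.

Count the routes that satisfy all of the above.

3

Need simple routes of exactly 3 moves from a2 to c1 (Manhattan distance 3, so 0 moves are spent on a detour and 0 undoing it).
Enumerating: a2 a1 b1 c1 | a2 b2 b1 c1 | a2 b2 c2 c1.
That gives 3 routes.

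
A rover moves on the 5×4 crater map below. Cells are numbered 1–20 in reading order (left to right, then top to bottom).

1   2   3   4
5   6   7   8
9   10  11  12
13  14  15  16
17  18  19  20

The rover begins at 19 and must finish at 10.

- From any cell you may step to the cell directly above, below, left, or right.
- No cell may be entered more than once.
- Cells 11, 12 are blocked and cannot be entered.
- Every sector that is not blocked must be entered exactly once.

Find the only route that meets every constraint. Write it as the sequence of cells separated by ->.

19 -> 20 -> 16 -> 15 -> 14 -> 18 -> 17 -> 13 -> 9 -> 5 -> 1 -> 2 -> 3 -> 4 -> 8 -> 7 -> 6 -> 10

Need to visit all 18 open cells exactly once, starting at 19 and ending at 10.
Route from 19: right 1 to 20, up 1 to 16, left 2 to 14, down 1 to 18, left 1 to 17, up 4 to 1, right 3 to 4, down 1 to 8, left 2 to 6, down 1 to 10 — 17 moves in all.
Check: all 18 open cells covered.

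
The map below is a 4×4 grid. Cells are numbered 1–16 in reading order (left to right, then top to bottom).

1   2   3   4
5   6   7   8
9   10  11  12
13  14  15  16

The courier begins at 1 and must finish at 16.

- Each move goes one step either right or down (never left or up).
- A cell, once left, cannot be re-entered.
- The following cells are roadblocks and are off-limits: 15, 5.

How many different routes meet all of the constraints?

6

A right/down-only route from 1 to 16 makes exactly 3 down-moves and 3 right-moves in some order.
With no other constraints that would be C(6,3) = 20 routes.
Subtract routes through each blocked cell (inclusion–exclusion for overlaps): − through 5: 10 − through 15: 10 + through 5&15: 6 → 6.
That gives 6 routes.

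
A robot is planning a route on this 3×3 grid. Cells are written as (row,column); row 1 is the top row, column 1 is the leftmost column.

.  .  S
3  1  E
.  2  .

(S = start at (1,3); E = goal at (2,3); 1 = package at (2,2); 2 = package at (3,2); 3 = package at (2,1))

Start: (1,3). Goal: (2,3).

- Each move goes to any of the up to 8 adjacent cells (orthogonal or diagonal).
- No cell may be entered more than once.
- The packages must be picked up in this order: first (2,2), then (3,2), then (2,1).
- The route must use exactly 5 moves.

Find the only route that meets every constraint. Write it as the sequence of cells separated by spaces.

(1,3) (2,2) (3,2) (2,1) (1,2) (2,3)

The waypoints must appear in the order (2,2), (3,2), (2,1), with no cell reused.
Route from (1,3): down-left 1 to (2,2), down 1 to (3,2), up-left 1 to (2,1), up-right 1 to (1,2), down-right 1 to (2,3) — 5 moves in all.
Check: order respected (1 at step 1, 2 at step 2, 3 at step 3); 5 moves as required.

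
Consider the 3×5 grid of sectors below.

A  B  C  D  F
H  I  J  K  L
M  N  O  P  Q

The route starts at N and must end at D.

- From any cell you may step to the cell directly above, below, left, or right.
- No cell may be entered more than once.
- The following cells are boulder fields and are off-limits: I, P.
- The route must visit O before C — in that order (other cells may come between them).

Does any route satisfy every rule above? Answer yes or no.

yes

One route that works: N → O → J → C → D.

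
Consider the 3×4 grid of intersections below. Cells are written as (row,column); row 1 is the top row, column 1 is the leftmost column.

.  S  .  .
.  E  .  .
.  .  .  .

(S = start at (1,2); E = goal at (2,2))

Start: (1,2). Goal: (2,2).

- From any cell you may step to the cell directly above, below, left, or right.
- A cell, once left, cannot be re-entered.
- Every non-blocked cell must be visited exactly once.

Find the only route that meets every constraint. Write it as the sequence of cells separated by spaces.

Need to visit all 12 open cells exactly once, starting at (1,2) and ending at (2,2).
Cell (3,1) has only two open neighbours ((2,1) and (3,2)), so the path must pass straight through it: one of those is the cell it's entered from and the other is where it exits.
Route from (1,2): left 1 to (1,1), down 2 to (3,1), right 3 to (3,4), up 2 to (1,4), left 1 to (1,3), down 1 to (2,3), left 1 to (2,2) — 11 moves in all.
Check: all 12 open cells covered.

(1,2) (1,1) (2,1) (3,1) (3,2) (3,3) (3,4) (2,4) (1,4) (1,3) (2,3) (2,2)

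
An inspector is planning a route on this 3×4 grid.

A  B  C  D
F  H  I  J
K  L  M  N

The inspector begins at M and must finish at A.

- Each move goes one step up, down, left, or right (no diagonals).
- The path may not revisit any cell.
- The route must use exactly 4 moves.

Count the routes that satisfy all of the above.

Need simple routes of exactly 4 moves from M to A (Manhattan distance 4, so 0 moves are spent on a detour and 0 undoing it).
Enumerating: M I C B A | M I H B A | M I H F A | M L H B A | M L H F A | M L K F A.
That gives 6 routes.

6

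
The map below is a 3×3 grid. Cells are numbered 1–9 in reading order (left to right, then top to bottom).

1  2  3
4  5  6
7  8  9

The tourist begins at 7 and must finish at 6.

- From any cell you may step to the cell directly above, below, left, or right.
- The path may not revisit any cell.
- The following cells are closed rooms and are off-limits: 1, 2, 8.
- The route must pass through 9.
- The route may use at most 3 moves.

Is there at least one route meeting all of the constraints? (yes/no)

9 must be visited but has only one open neighbour (6), and it is neither the start nor the goal — the route would have to enter and leave through 6, re-entering it.

no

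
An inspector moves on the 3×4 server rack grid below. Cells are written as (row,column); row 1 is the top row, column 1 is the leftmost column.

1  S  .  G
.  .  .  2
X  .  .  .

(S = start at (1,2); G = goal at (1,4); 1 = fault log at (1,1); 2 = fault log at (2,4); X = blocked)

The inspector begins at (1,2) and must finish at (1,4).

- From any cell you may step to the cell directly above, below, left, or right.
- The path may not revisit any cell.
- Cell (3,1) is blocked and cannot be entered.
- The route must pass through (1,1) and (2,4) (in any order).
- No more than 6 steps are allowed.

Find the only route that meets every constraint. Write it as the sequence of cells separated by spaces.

The budget equals the shortest possible length, so every move has to be on a shortest route through the required cells.
Route from (1,2): left to (1,1), down to (2,1), 3× right (reaching (2,4)), up to (1,4) — 6 moves in all.
Check: all required cells visited; 6 ≤ 6 moves.

(1,2) (1,1) (2,1) (2,2) (2,3) (2,4) (1,4)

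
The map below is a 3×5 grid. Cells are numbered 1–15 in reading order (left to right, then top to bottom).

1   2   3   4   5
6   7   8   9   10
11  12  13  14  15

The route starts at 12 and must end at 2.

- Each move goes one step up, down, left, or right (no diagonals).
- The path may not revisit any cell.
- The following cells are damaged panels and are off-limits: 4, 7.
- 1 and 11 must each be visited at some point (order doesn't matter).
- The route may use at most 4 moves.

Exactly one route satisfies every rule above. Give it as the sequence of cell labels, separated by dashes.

12 - 11 - 6 - 1 - 2

The 4-move cap with required stops at 1, 11 leaves no slack for detours.
Route from 12: left 1 to 11, up 2 to 1, right 1 to 2 — 4 moves in all.
Check: all required cells visited; 4 ≤ 4 moves.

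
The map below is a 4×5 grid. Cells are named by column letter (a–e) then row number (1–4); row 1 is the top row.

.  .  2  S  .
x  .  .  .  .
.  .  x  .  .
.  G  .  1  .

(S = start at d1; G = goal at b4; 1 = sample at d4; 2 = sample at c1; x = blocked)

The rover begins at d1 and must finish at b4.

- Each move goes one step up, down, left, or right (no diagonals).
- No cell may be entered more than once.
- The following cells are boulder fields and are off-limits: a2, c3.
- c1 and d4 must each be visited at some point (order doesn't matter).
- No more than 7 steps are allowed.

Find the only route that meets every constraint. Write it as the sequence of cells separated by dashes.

d1 - c1 - c2 - d2 - d3 - d4 - c4 - b4

Any route must reach c1 and d4 and still end at b4 within 7 moves, so the order of the required stops is forced.
Route from d1: left 1 to c1, down 1 to c2, right 1 to d2, down 2 to d4, left 2 to b4 — 7 moves in all.
Check: all required cells visited; 7 ≤ 7 moves.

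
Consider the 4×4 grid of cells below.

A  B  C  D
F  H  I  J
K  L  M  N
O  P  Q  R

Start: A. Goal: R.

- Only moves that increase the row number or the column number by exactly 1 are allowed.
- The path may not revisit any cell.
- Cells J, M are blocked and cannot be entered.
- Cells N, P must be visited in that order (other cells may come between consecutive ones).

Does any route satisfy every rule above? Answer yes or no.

no

P lies to the left of N, so going from N to P would need a leftward move — but moves only go right/down, so N cannot be visited before P.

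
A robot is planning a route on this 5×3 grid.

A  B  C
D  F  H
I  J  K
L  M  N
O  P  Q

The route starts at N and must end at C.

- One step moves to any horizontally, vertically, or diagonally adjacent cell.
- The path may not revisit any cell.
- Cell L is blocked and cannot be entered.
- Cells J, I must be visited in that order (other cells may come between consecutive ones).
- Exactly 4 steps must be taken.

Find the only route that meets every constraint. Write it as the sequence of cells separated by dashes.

The waypoints must appear in the order J, I, with no cell reused.
Route from N: up-left to J, left to I, 2× up-right (reaching C) — 4 moves in all.
Check: order respected (J at step 1, I at step 2); 4 moves as required.

N - J - I - F - C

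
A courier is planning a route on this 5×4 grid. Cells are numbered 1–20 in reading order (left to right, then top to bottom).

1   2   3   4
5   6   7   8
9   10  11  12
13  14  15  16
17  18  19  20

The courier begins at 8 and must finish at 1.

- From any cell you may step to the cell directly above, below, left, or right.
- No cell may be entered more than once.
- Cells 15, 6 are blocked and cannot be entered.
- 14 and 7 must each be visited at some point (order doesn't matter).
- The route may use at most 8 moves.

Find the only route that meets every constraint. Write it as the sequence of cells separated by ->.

8 -> 7 -> 11 -> 10 -> 14 -> 13 -> 9 -> 5 -> 1

The 8-move cap with required stops at 14, 7 leaves no slack for detours.
Route from 8: left to 7, down to 11, left to 10, down to 14, left to 13, 3× up (reaching 1) — 8 moves in all.
Check: all required cells visited; 8 ≤ 8 moves.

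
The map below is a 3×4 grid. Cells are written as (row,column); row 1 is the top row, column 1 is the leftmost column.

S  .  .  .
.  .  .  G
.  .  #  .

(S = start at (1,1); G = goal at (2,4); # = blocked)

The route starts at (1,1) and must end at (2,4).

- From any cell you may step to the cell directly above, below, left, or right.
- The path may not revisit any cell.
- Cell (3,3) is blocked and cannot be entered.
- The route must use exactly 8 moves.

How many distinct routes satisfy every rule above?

3

Need simple routes of exactly 8 moves from (1,1) to (2,4) (Manhattan distance 4, so 2 moves are spent on a detour and 2 undoing it).
Enumerating: (1,1) (2,1) (3,1) (3,2) (2,2) (1,2) (1,3) (2,3) (2,4) | (1,1) (2,1) (3,1) (3,2) (2,2) (1,2) (1,3) (1,4) (2,4) | (1,1) (2,1) (3,1) (3,2) (2,2) (2,3) (1,3) (1,4) (2,4).
That gives 3 routes.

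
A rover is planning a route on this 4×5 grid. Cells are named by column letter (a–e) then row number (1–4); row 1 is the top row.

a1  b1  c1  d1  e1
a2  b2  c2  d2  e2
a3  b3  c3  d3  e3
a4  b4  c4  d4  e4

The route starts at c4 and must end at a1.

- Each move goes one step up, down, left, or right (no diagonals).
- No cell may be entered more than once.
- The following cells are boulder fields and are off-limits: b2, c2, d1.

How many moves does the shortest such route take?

5

The Manhattan distance from c4 to a1 is |4−1| + |3−1| = 5, so at least 5 moves are needed.
A route of 5 moves achieves this: c4 → c3 → b3 → a3 → a2 → a1.
Since 5 matches the lower bound, it is optimal.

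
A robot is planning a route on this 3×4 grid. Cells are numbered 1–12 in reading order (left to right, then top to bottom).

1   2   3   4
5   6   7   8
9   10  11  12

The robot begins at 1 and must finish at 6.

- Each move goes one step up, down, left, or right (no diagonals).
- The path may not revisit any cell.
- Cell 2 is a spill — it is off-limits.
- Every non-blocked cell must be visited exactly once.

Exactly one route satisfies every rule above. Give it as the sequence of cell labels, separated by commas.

Need to visit all 11 open cells exactly once, starting at 1 and ending at 6.
Cell 12 has only two open neighbours (8 and 11), so the path must pass straight through it: one of those is the cell it's entered from and the other is where it exits.
Route from 1: down 2 to 9, right 3 to 12, up 2 to 4, left 1 to 3, down 1 to 7, left 1 to 6 — 10 moves in all.
Check: all 11 open cells covered.

1, 5, 9, 10, 11, 12, 8, 4, 3, 7, 6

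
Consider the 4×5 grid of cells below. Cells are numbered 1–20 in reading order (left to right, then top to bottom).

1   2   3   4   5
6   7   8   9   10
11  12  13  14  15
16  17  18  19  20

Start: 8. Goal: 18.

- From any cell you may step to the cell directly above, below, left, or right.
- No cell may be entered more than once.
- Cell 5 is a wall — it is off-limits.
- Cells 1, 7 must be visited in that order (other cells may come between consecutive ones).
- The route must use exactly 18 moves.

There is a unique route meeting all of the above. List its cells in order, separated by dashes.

8 - 13 - 14 - 19 - 20 - 15 - 10 - 9 - 4 - 3 - 2 - 1 - 6 - 7 - 12 - 11 - 16 - 17 - 18

The waypoints must appear in the order 1, 7, with no cell reused.
Route from 8: down to 13, right to 14, down to 19, right to 20, 2× up (reaching 10), left to 9, up to 4, 3× left (reaching 1), down to 6, right to 7, down to 12, left to 11, down to 16, 2× right (reaching 18) — 18 moves in all.
Check: order respected (1 at step 11, 7 at step 13); 18 moves as required.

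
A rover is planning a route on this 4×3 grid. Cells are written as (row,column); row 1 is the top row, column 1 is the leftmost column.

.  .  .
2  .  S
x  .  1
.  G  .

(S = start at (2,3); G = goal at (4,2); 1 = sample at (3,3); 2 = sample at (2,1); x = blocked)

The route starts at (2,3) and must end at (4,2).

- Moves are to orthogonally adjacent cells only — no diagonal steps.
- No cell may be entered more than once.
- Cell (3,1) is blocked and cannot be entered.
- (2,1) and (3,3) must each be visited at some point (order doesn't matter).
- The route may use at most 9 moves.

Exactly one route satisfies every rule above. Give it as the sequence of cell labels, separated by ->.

(2,3) -> (1,3) -> (1,2) -> (1,1) -> (2,1) -> (2,2) -> (3,2) -> (3,3) -> (4,3) -> (4,2)

The budget equals the shortest possible length, so every move has to be on a shortest route through the required cells.
Route from (2,3): up 1 to (1,3), left 2 to (1,1), down 1 to (2,1), right 1 to (2,2), down 1 to (3,2), right 1 to (3,3), down 1 to (4,3), left 1 to (4,2) — 9 moves in all.
Check: all required cells visited; 9 ≤ 9 moves.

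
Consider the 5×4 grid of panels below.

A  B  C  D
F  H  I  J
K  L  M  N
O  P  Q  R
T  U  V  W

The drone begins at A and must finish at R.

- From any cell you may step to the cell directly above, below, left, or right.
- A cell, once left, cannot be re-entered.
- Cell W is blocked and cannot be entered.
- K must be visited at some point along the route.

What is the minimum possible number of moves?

6

Any route passes through K somewhere between A and R. Summing Manhattan distances along the two legs (A → K → R) gives a lower bound of 2 + 4 = 6 moves.
A route of 6 moves achieves this: A → F → K → O → P → Q → R.
Since 6 matches the lower bound, it is optimal.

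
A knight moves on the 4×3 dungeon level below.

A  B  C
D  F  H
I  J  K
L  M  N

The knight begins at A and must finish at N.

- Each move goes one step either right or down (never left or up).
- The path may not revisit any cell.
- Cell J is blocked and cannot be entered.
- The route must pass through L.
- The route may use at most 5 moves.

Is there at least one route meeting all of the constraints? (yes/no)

One route that works: A → D → I → L → M → N.

yes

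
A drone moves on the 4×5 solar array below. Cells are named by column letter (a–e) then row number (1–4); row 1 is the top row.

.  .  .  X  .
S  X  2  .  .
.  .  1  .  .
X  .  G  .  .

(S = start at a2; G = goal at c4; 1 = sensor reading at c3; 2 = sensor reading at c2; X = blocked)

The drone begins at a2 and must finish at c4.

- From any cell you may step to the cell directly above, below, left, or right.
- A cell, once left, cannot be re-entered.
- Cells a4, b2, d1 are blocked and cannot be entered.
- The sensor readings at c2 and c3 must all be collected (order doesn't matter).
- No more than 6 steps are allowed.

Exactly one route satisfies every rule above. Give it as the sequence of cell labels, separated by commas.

a2, a1, b1, c1, c2, c3, c4

The 6-move cap with required stops at c2, c3 leaves no slack for detours.
Route from a2: up to a1, 2× right (reaching c1), 3× down (reaching c4) — 6 moves in all.
Check: all required cells visited; 6 ≤ 6 moves.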